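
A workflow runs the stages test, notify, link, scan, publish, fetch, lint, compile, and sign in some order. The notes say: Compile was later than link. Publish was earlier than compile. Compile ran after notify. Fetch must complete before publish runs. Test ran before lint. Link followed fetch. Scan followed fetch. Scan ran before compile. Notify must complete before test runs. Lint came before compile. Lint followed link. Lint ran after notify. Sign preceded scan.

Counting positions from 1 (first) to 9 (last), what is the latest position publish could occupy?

8

Publish must come before compile — 1 stage forced after it.
Everything else can be placed before publish in some valid order, so publish can sit as late as position 9 − 1 = 8.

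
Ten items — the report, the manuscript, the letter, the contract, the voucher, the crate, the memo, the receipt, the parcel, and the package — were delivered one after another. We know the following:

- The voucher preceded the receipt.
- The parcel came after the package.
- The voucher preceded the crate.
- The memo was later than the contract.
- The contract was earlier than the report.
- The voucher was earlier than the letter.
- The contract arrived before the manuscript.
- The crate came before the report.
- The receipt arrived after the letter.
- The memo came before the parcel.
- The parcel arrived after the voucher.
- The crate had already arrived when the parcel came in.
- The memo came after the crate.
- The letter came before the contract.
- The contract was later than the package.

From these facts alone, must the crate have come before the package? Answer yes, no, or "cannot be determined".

cannot be determined

No chain of stated constraints runs from the crate to the package, and none runs from the package to the crate either.
So the relative order of the crate and the package is not fixed by the given facts.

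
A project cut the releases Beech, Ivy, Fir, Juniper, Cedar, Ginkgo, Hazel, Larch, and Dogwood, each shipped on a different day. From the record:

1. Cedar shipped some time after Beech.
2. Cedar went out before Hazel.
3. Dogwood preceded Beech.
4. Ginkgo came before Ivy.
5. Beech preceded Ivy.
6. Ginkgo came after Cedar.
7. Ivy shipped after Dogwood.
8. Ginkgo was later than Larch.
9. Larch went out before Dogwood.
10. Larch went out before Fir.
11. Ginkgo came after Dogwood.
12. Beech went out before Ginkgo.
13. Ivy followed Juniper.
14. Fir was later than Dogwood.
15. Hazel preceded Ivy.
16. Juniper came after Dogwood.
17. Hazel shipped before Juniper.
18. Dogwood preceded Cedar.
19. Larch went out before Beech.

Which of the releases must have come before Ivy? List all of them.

Directly stated before Ivy: Beech, Dogwood, Ginkgo, Hazel, and Juniper.
Cedar reaches Ivy via Cedar → Ginkgo → Ivy.
Larch reaches Ivy via Larch → Beech → Ivy.
No chain forces Fir ahead of Ivy.

Beech, Cedar, Dogwood, Ginkgo, Hazel, Juniper, Larch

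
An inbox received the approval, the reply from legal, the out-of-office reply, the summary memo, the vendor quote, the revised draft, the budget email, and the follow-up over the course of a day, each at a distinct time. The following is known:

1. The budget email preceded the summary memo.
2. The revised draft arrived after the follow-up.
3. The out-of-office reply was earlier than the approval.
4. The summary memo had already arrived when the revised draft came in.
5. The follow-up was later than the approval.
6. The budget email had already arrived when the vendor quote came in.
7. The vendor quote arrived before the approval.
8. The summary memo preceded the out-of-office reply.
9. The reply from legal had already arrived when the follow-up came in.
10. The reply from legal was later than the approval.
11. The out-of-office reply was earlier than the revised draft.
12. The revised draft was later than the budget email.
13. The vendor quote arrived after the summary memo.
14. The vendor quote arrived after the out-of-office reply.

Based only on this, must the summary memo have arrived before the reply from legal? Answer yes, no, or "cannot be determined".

yes

Chain the constraints: the summary memo → the out-of-office reply → the approval → the reply from legal. Each link is directly stated, so the summary memo comes before the reply from legal.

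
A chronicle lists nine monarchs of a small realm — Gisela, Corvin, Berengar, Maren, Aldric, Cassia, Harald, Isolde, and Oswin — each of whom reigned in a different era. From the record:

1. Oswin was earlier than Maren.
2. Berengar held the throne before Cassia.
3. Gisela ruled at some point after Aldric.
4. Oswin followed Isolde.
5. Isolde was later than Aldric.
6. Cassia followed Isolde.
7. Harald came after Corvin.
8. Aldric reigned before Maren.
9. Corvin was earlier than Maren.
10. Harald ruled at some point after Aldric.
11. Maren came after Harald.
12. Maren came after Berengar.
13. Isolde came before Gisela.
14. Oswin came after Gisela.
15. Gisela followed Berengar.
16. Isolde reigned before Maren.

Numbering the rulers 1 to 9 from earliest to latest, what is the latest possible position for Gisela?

Gisela must come before Maren and Oswin — 2 rulers forced after them.
Everything else can be placed before Gisela in some valid order, so Gisela can sit as late as position 9 − 2 = 7.

7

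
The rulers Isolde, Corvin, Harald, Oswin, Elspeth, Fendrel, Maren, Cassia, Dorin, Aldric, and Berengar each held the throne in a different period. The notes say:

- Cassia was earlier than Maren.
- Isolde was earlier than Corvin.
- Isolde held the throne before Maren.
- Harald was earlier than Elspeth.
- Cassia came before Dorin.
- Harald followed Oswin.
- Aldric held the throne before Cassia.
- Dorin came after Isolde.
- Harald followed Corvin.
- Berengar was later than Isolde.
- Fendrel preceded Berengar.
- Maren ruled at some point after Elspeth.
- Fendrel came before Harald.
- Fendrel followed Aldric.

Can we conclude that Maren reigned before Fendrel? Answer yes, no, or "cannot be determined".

Tracing the constraints gives Fendrel → Harald → Elspeth → Maren, so Fendrel must come before Maren.
That means Maren cannot be before Fendrel.

no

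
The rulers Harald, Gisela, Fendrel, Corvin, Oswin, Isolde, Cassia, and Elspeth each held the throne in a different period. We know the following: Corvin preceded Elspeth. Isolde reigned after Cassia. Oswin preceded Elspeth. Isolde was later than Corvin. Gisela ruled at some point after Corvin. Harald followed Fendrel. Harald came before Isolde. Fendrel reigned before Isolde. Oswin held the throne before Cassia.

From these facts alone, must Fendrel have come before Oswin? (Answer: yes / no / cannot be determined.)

cannot be determined

No chain of stated constraints runs from Fendrel to Oswin, and none runs from Oswin to Fendrel either.
So the relative order of Fendrel and Oswin is not fixed by the given facts.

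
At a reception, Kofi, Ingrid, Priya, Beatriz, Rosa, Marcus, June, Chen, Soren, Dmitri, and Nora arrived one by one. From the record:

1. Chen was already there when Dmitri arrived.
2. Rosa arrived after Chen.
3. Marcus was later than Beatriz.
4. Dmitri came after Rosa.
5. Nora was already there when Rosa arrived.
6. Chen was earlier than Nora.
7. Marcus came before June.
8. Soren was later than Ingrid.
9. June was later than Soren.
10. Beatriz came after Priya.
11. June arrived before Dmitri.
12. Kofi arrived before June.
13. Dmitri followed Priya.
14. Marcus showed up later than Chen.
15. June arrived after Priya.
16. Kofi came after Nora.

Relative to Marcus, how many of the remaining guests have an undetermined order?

5

Forced before Marcus: Beatriz, Chen, and Priya; forced after Marcus: Dmitri and June.
That leaves Ingrid, Kofi, Nora, Rosa, and Soren with no forced order relative to Marcus — 5.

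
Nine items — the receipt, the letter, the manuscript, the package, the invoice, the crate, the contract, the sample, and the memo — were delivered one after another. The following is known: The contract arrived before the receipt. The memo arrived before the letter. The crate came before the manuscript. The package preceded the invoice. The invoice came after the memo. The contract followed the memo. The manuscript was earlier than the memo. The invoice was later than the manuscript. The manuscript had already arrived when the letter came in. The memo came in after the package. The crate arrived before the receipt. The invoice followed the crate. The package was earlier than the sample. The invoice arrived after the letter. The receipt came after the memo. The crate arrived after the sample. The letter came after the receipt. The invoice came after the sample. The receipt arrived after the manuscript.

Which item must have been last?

Every other item has a chain of constraints placing it before the invoice, so the invoice is last.

the invoice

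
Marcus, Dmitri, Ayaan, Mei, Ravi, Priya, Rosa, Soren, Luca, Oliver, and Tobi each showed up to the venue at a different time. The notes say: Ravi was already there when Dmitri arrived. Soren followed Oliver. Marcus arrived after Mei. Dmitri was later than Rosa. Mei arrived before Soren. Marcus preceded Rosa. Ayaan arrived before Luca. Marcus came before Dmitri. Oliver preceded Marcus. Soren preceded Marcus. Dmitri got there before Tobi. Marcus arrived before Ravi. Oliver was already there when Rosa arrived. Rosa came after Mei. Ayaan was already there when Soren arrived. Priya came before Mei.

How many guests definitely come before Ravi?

6

Directly stated before Ravi: Marcus.
Ayaan reaches Ravi via Ayaan → Soren → Marcus → Ravi.
Mei reaches Ravi via Mei → Marcus → Ravi.
Oliver reaches Ravi via Oliver → Marcus → Ravi.
Likewise Priya and Soren each reach Ravi by chaining the stated constraints.
No chain forces Dmitri (or any of the others) ahead of Ravi.
That's Ayaan, Marcus, Mei, Oliver, Priya, and Soren — 6 in all.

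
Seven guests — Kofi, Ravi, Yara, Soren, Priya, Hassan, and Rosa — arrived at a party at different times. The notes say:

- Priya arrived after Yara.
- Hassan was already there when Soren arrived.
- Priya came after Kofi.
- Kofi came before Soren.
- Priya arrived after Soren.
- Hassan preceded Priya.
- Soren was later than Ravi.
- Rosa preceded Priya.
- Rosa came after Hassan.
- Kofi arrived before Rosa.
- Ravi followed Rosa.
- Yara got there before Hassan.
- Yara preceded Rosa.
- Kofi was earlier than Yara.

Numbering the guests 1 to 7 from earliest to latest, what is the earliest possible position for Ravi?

Hassan, Kofi, Rosa, and Yara must all come before Ravi — 4 forced predecessors.
Nothing else is forced ahead of Ravi, so their earliest slot is position 4 + 1 = 5.

5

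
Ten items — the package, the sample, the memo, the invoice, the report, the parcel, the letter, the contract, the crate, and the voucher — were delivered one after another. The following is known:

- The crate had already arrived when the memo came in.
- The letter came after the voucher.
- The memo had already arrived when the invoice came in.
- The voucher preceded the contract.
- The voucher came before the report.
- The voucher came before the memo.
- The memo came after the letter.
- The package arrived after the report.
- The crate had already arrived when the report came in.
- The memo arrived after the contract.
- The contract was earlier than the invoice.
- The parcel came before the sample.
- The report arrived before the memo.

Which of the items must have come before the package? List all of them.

Directly stated before the package: the report.
The crate reaches the package via the crate → the report → the package.
The voucher reaches the package via the voucher → the report → the package.

the crate, the report, the voucher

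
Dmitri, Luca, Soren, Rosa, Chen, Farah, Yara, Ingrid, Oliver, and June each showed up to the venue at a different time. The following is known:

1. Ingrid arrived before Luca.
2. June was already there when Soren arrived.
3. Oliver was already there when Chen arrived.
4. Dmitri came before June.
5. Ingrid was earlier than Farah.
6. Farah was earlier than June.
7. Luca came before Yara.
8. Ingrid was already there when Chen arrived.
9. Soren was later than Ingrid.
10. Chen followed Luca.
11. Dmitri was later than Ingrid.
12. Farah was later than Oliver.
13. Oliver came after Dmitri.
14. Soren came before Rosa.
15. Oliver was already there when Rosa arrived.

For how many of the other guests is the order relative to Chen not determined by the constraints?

5

Forced before Chen: Dmitri, Ingrid, Luca, and Oliver.
That leaves Farah, June, Rosa, Soren, and Yara with no forced order relative to Chen — 5.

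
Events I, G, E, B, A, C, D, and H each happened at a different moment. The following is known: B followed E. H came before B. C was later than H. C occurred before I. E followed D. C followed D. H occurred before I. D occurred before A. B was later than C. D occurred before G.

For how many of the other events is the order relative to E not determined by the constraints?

Forced before E: D; forced after E: B.
That leaves A, C, G, H, and I with no forced order relative to E — 5.

5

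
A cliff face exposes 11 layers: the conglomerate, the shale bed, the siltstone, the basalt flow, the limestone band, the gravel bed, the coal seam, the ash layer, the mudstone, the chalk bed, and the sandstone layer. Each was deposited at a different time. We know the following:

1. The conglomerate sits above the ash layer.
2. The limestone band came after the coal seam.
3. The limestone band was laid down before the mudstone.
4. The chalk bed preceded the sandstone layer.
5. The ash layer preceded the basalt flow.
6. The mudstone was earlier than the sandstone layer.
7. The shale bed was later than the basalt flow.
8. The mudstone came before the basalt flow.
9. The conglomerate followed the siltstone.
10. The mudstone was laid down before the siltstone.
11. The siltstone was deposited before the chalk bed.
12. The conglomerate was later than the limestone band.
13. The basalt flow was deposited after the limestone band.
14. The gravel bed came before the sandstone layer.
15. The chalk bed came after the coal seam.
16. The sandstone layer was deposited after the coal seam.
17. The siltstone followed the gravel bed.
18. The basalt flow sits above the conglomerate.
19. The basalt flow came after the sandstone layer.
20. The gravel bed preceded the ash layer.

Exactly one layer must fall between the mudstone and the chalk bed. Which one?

Tracing the constraints gives the mudstone → the siltstone → the chalk bed, so the siltstone sits after the mudstone and before the chalk bed.
No other layer is forced both after the mudstone and before the chalk bed.

the siltstone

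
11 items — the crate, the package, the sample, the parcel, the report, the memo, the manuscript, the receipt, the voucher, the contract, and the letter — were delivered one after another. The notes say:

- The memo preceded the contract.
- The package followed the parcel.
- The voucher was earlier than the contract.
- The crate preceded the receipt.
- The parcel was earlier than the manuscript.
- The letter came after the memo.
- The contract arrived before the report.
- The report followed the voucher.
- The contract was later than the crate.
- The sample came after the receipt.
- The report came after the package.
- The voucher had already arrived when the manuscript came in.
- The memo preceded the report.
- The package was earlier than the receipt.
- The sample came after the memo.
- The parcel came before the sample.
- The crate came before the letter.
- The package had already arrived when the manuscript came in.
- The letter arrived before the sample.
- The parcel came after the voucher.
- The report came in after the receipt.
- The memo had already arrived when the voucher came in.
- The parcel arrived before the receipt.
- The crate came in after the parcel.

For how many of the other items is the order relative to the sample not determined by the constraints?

Forced before the sample: the crate, the letter, the memo, the package, the parcel, the receipt, and the voucher.
That leaves the contract, the manuscript, and the report with no forced order relative to the sample — 3.

3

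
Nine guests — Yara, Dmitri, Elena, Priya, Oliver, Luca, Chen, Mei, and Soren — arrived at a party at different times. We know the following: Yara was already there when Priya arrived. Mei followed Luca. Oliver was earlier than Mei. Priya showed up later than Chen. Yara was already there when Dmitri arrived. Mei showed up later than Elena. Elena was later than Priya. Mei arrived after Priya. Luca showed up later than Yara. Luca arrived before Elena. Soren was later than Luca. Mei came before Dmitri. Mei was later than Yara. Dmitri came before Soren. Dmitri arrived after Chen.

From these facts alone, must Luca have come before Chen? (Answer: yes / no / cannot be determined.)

No chain of stated constraints runs from Luca to Chen, and none runs from Chen to Luca either.
So the relative order of Luca and Chen is not fixed by the given facts.

cannot be determined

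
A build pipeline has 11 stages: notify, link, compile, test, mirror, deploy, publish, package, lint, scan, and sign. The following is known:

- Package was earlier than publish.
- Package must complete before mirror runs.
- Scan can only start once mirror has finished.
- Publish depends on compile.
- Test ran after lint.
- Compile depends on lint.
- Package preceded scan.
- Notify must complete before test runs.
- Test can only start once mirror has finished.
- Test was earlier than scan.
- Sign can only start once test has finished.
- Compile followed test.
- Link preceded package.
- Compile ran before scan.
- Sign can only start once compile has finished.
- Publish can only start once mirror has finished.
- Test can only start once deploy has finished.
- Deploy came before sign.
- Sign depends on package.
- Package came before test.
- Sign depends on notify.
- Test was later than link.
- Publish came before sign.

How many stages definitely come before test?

Directly stated before test: deploy, link, lint, mirror, notify, and package.
No chain forces scan (or any of the others) ahead of test.
That's deploy, link, lint, mirror, notify, and package — 6 in all.

6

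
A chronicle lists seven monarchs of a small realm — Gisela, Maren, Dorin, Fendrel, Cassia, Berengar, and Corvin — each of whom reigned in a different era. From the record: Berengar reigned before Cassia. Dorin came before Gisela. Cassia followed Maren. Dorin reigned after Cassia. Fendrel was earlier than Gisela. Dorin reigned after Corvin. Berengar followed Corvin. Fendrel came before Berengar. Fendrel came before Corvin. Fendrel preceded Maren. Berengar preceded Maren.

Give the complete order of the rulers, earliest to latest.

The constraints fix every adjacent pair, so only one ordering works:
Fendrel → Corvin → Berengar → Maren → Cassia → Dorin → Gisela.

Fendrel, Corvin, Berengar, Maren, Cassia, Dorin, Gisela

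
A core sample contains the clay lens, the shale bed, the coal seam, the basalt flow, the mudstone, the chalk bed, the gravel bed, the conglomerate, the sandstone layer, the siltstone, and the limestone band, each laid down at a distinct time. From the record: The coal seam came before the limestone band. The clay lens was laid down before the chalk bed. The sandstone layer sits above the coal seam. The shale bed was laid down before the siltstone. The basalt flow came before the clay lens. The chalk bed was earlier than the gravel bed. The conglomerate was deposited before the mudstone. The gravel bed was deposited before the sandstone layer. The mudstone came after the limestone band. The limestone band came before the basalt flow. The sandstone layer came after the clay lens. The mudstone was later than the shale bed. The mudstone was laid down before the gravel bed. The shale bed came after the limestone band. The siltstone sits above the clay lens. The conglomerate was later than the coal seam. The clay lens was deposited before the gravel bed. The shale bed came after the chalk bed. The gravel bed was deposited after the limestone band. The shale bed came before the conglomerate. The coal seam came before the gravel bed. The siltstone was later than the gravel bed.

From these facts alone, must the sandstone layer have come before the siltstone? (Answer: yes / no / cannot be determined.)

cannot be determined

No chain of stated constraints runs from the sandstone layer to the siltstone, and none runs from the siltstone to the sandstone layer either.
So the relative order of the sandstone layer and the siltstone is not fixed by the given facts.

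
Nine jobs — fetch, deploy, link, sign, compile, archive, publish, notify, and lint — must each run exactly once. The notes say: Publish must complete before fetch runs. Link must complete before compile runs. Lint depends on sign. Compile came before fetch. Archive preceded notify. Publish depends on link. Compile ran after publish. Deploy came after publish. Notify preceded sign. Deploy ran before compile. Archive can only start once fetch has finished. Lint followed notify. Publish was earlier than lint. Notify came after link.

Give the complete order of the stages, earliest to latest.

link, publish, deploy, compile, fetch, archive, notify, sign, lint

The constraints fix every adjacent pair, so only one ordering works:
link → publish → deploy → compile → fetch → archive → notify → sign → lint.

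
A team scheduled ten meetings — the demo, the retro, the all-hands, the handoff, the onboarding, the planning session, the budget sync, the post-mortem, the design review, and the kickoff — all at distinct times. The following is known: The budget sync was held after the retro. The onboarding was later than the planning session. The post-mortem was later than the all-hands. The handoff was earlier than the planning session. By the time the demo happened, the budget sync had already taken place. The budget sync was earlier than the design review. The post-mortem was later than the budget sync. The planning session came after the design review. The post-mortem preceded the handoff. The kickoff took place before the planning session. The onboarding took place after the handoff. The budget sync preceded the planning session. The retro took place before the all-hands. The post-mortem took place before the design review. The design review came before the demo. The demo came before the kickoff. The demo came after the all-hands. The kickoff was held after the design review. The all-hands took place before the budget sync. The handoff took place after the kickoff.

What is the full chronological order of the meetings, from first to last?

the retro, the all-hands, the budget sync, the post-mortem, the design review, the demo, the kickoff, the handoff, the planning session, the onboarding

The constraints fix every adjacent pair, so only one ordering works:
the retro → the all-hands → the budget sync → the post-mortem → the design review → the demo → the kickoff → the handoff → the planning session → the onboarding.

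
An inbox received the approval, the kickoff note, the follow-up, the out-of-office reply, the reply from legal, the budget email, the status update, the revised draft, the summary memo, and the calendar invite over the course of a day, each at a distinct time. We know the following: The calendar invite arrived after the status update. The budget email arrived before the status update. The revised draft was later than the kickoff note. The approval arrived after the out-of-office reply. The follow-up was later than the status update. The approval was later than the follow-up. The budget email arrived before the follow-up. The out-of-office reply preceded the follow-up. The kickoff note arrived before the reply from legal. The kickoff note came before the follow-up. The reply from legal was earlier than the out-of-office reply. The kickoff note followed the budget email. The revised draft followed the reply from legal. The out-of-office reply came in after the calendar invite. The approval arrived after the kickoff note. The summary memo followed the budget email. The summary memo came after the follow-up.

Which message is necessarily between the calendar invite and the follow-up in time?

Tracing the constraints gives the calendar invite → the out-of-office reply → the follow-up, so the out-of-office reply sits after the calendar invite and before the follow-up.
No other message is forced both after the calendar invite and before the follow-up.

the out-of-office reply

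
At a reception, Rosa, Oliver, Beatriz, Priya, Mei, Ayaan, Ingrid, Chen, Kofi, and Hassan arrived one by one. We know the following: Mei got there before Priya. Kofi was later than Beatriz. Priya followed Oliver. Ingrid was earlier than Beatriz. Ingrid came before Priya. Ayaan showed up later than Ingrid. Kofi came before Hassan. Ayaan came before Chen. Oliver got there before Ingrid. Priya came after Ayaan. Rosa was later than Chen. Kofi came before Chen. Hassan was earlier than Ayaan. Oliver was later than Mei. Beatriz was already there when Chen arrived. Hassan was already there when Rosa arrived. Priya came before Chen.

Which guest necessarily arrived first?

Mei has a chain of constraints placing them before every other guest, so Mei must be first.

Mei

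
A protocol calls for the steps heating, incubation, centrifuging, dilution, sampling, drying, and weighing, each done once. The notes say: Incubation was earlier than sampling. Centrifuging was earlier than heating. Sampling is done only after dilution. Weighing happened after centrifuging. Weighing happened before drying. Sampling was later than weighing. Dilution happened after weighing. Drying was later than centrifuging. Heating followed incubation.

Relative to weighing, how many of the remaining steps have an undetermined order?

Forced before weighing: centrifuging; forced after weighing: dilution, drying, and sampling.
That leaves heating and incubation with no forced order relative to weighing — 2.

2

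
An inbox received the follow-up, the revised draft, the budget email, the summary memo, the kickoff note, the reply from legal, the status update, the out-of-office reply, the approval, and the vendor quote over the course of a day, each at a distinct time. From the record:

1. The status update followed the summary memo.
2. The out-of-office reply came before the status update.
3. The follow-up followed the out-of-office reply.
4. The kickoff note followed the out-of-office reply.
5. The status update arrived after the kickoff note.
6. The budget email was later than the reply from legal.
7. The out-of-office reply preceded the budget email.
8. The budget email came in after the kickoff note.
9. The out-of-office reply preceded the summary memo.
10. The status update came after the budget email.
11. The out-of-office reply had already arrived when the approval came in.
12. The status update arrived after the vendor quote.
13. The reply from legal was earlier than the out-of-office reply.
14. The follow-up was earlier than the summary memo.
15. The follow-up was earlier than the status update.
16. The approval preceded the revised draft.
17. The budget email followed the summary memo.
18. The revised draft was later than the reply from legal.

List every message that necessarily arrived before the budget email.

Directly stated before the budget email: the kickoff note, the out-of-office reply, the reply from legal, and the summary memo.
The follow-up reaches the budget email via the follow-up → the summary memo → the budget email.
No chain forces the approval (or any of the others) ahead of the budget email.

the follow-up, the kickoff note, the out-of-office reply, the reply from legal, the summary memo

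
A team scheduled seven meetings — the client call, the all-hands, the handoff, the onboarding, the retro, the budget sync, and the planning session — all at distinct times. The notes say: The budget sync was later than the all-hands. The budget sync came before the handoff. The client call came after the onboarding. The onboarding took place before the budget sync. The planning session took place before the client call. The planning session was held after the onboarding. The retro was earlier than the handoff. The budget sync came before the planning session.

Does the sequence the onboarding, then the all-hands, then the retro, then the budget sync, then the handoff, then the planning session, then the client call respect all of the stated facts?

yes

Check each stated constraint against the proposed order — e.g. the onboarding is ahead of the planning session; the onboarding is ahead of the client call. Every pair is in the required order; nothing is violated.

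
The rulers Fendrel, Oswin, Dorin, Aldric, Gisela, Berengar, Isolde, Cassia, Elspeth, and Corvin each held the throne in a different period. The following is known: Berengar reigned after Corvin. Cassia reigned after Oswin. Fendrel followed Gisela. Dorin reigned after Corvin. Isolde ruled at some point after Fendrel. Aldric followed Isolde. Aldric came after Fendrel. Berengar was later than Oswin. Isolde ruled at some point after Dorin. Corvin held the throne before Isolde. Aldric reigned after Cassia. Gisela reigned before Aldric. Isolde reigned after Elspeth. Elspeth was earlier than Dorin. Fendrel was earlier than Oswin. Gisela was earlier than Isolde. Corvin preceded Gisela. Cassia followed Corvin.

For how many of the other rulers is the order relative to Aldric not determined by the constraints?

1

Forced before Aldric: Cassia, Corvin, Dorin, Elspeth, Fendrel, Gisela, Isolde, and Oswin.
That leaves Berengar with no forced order relative to Aldric — 1.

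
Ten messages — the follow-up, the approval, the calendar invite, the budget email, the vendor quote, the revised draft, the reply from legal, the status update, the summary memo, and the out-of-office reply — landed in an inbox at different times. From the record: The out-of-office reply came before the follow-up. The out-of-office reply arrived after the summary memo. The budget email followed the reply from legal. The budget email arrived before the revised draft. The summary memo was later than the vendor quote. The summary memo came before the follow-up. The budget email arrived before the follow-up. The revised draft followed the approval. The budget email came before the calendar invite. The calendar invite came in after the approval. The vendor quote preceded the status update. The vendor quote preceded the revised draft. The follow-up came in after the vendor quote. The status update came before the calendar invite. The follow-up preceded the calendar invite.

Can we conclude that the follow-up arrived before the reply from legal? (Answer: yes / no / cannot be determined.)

Tracing the constraints gives the reply from legal → the budget email → the follow-up, so the reply from legal must come before the follow-up.
That means the follow-up cannot be before the reply from legal.

no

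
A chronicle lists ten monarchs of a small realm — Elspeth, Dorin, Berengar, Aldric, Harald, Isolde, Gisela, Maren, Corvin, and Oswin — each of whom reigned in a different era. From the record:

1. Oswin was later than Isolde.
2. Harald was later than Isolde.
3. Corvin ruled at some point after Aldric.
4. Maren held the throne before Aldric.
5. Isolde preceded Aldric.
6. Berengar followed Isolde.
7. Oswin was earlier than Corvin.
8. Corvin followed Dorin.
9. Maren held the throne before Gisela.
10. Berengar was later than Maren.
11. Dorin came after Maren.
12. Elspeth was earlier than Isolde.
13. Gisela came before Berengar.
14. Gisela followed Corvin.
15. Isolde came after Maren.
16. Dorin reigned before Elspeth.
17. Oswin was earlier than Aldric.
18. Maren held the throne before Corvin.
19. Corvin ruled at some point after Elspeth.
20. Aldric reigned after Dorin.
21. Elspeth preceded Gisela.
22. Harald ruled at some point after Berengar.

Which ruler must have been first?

Maren

Maren has a chain of constraints placing them before every other ruler, so Maren must be first.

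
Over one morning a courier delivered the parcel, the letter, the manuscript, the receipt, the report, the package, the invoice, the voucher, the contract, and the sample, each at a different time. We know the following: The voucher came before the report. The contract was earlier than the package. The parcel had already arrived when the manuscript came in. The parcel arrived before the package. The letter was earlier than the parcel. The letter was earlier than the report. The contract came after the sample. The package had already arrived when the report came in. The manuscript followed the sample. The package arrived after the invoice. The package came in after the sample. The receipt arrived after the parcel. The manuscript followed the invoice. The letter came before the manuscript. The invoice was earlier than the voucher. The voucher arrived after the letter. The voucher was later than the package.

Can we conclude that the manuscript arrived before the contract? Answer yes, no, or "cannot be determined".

No chain of stated constraints runs from the manuscript to the contract, and none runs from the contract to the manuscript either.
So the relative order of the manuscript and the contract is not fixed by the given facts.

cannot be determined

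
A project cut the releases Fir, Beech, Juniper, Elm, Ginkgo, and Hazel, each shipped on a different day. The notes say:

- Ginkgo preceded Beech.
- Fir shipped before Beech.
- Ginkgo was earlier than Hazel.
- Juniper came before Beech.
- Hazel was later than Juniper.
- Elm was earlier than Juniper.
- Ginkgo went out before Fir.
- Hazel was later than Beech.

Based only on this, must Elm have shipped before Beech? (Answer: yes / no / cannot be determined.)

Chain the constraints: Elm → Juniper → Beech. Each link is directly stated, so Elm comes before Beech.

yes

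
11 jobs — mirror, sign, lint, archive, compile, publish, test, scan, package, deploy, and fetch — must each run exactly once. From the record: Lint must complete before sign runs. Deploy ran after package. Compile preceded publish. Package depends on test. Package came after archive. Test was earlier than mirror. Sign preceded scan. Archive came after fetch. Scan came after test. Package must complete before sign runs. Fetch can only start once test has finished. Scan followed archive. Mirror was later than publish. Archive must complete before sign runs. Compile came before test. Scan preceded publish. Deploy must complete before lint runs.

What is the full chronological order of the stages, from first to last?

The constraints fix every adjacent pair, so only one ordering works:
compile → test → fetch → archive → package → deploy → lint → sign → scan → publish → mirror.

compile, test, fetch, archive, package, deploy, lint, sign, scan, publish, mirror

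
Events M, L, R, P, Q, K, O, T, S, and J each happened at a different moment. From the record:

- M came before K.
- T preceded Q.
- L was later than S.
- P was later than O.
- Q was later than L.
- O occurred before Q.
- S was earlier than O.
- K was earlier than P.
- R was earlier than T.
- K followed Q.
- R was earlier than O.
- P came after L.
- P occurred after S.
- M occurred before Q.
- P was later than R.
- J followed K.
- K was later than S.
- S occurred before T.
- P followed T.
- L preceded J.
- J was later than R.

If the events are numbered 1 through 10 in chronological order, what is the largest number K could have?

K must come before J and P — 2 events forced after it.
Everything else can be placed before K in some valid order, so K can sit as late as position 10 − 2 = 8.

8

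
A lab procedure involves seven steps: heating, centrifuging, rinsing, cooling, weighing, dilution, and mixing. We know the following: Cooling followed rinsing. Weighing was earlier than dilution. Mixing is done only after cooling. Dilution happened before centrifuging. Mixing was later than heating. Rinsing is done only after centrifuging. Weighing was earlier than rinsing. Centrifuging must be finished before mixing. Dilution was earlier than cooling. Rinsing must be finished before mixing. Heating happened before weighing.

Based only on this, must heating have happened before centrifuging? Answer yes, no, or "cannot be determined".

yes

Chain the constraints: heating → weighing → dilution → centrifuging. Each link is directly stated, so heating comes before centrifuging.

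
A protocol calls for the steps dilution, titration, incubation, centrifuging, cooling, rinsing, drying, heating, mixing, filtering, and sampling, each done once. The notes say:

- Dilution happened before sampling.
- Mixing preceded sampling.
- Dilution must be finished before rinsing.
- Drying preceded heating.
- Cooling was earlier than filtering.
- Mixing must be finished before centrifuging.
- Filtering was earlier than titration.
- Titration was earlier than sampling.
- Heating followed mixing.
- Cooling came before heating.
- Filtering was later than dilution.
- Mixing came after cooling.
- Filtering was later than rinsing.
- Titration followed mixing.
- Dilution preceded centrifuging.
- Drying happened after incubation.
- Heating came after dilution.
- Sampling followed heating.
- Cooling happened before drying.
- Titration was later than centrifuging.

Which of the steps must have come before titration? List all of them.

centrifuging, cooling, dilution, filtering, mixing, rinsing

Directly stated before titration: centrifuging, filtering, and mixing.
Cooling reaches titration via cooling → mixing → titration.
Dilution reaches titration via dilution → centrifuging → titration.
Rinsing reaches titration via rinsing → filtering → titration.
No chain forces heating (or any of the others) ahead of titration.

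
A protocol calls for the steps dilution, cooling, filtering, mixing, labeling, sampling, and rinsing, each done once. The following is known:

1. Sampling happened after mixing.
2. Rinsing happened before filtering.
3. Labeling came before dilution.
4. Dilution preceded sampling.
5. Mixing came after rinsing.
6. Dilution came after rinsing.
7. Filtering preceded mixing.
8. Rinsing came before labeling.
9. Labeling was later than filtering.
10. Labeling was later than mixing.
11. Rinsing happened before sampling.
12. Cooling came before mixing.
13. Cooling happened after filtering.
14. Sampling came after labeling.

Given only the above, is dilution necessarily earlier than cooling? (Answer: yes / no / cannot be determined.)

no

Tracing the constraints gives cooling → mixing → labeling → dilution, so cooling must come before dilution.
That means dilution cannot be before cooling.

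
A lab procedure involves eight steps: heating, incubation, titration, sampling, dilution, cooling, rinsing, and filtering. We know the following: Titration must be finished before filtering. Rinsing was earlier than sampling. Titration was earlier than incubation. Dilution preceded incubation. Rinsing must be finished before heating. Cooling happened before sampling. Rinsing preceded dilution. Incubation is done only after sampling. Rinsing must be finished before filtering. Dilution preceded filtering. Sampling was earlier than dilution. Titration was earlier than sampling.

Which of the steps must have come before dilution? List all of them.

cooling, rinsing, sampling, titration

Directly stated before dilution: rinsing and sampling.
Cooling reaches dilution via cooling → sampling → dilution.
Titration reaches dilution via titration → sampling → dilution.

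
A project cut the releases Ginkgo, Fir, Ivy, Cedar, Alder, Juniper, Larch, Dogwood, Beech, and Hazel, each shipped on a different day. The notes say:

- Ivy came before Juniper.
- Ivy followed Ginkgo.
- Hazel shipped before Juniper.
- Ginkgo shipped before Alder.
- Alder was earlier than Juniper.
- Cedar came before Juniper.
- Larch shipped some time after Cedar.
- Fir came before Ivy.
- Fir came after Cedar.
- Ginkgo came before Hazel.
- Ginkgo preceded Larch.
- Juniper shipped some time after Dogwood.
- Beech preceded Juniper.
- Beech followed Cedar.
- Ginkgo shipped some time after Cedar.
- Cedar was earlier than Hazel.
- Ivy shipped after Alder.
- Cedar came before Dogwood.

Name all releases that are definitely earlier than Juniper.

Alder, Beech, Cedar, Dogwood, Fir, Ginkgo, Hazel, Ivy

Directly stated before Juniper: Alder, Beech, Cedar, Dogwood, Hazel, and Ivy.
Fir reaches Juniper via Fir → Ivy → Juniper.
Ginkgo reaches Juniper via Ginkgo → Alder → Juniper.
No chain forces Larch ahead of Juniper.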